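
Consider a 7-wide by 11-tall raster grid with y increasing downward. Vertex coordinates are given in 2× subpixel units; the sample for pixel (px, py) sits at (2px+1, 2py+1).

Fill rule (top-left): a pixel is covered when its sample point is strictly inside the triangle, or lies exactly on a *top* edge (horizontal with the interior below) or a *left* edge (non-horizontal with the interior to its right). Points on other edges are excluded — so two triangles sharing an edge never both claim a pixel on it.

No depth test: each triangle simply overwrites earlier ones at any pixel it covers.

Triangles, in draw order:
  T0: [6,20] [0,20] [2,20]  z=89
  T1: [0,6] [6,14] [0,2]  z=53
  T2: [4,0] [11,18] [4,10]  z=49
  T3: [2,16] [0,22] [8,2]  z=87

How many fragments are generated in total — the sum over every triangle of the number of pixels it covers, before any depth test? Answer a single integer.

T0:
  degenerate (2·area = 0) — covers nothing
T1:
  2·area = 24  (B↔C swapped to make it positive)
  edge (0, 6)→(0, 2): d=(0,-4) top-left  bias=+0
  edge (0, 2)→(6, 14): d=(6,12) right/bottom  bias=-1
  edge (6, 14)→(0, 6): d=(-6,-8) top-left  bias=+0
    (0,2)@(1, 5): e=[4,6,14] → #
    (1,2)@(3, 5): e=[12,-18,30] → ·
    (0,3)@(1, 7): e=[4,18,2] → #
    (1,3)@(3, 7): e=[12,-6,18] → ·
    (0,4)@(1, 9): e=[4,30,-10] → ·
    (1,4)@(3, 9): e=[12,6,6] → #
    (2,4)@(5, 9): e=[20,-18,22] → ·
    (1,5)@(3, 11): e=[12,18,-6] → ·
  covered (3 px):
    · · · · · · ·
    · · · · · · ·
    # · · · · · ·
    # · · · · · ·
    · # · · · · ·
    · · · · · · ·
    · · · · · · ·
    · · · · · · ·
    · · · · · · ·
    · · · · · · ·
    · · · · · · ·
T2:
  2·area = 70
  edge (4, 0)→(11, 18): d=(7,18) right/bottom  bias=-1
  edge (11, 18)→(4, 10): d=(-7,-8) top-left  bias=+0
  edge (4, 10)→(4, 0): d=(0,-10) top-left  bias=+0
    (2,1)@(5, 3): e=[3,57,10] → #
    (3,1)@(7, 3): e=[-33,73,30] → ·
    (2,2)@(5, 5): e=[17,43,10] → #
    (3,2)@(7, 5): e=[-19,59,30] → ·
    (2,3)@(5, 7): e=[31,29,10] → #
    (3,3)@(7, 7): e=[-5,45,30] → ·
    (2,4)@(5, 9): e=[45,15,10] → #
    (3,4)@(7, 9): e=[9,31,30] → #
    (4,4)@(9, 9): e=[-27,47,50] → ·
    (2,5)@(5, 11): e=[59,1,10] → #
    (4,5)@(9, 11): e=[-13,33,50] → ·
    (2,6)@(5, 13): e=[73,-13,10] → ·
  covered (10 px):
    · · · · · · ·
    · · # · · · ·
    · · # · · · ·
    · · # · · · ·
    · · # # · · ·
    · · # # · · ·
    · · · # # · ·
    · · · · # · ·
    · · · · · · ·
    · · · · · · ·
    · · · · · · ·
T3:
  2·area = 8  (B↔C swapped to make it positive)
  edge (2, 16)→(8, 2): d=(6,-14) top-left  bias=+0
  edge (8, 2)→(0, 22): d=(-8,20) right/bottom  bias=-1
  edge (0, 22)→(2, 16): d=(2,-6) top-left  bias=+0
    (3,0)@(7, 1): e=[-20,28,0] → ·  [on edge]
    (2,3)@(5, 7): e=[-12,20,0] → ·  [on edge]
    (2,4)@(5, 9): e=[0,4,4] → #  [on edge]
    (3,4)@(7, 9): e=[28,-36,16] → ·
    (2,5)@(5, 11): e=[12,-12,8] → ·
    (1,6)@(3, 13): e=[-4,12,0] → ·  [on edge]
    (0,9)@(1, 19): e=[4,4,0] → #  [on edge]
    (1,9)@(3, 19): e=[32,-36,12] → ·
    (0,10)@(1, 21): e=[16,-12,4] → ·
  covered (2 px):
    · · · · · · ·
    · · · · · · ·
    · · · · · · ·
    · · · · · · ·
    · · # · · · ·
    · · · · · · ·
    · · · · · · ·
    · · · · · · ·
    · · · · · · ·
    # · · · · · ·
    · · · · · · ·

Answer: 15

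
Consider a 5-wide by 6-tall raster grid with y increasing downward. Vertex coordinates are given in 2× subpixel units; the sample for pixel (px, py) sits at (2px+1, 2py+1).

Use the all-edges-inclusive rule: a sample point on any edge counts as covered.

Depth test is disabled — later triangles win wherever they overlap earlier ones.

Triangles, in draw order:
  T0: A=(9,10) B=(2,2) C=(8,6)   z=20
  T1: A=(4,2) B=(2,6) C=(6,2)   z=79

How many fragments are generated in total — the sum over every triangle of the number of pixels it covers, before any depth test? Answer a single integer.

T0:
  2·area = 20
  edge (9, 10)→(2, 2): d=(-7,-8) inclusive
  edge (2, 2)→(8, 6): d=(6,4) inclusive
  edge (8, 6)→(9, 10): d=(1,4) inclusive
    (1,1)@(3, 3): e=[1,2,17] → █
    (2,1)@(5, 3): e=[17,-6,9] → ·
    (1,2)@(3, 5): e=[-13,14,19] → ·
    (2,2)@(5, 5): e=[3,6,11] → █
    (3,2)@(7, 5): e=[19,-2,3] → ·
    (2,3)@(5, 7): e=[-11,18,13] → ·
    (3,3)@(7, 7): e=[5,10,5] → █
    (4,3)@(9, 7): e=[21,2,-3] → ·
    (3,4)@(7, 9): e=[-9,22,7] → ·
  covered (3 px):
    · · · · ·
    · █ · · ·
    · · █ · ·
    · · · █ ·
    · · · · ·
    · · · · ·
T1:
  2·area = 8  (B↔C swapped to make it positive)
  edge (4, 2)→(6, 2): d=(2,0) inclusive
  edge (6, 2)→(2, 6): d=(-4,4) inclusive
  edge (2, 6)→(4, 2): d=(2,-4) inclusive
    (3,0)@(7, 1): e=[-2,0,10] → ·  [on edge]
    (2,1)@(5, 3): e=[2,0,6] → █  [on edge]
    (3,1)@(7, 3): e=[2,-8,14] → ·
    (1,2)@(3, 5): e=[6,0,2] → █  [on edge]
    (2,2)@(5, 5): e=[6,-8,10] → ·
    (0,3)@(1, 7): e=[10,0,-2] → ·  [on edge]
    (1,3)@(3, 7): e=[10,-8,6] → ·
  covered (2 px):
    · · · · ·
    · · █ · ·
    · █ · · ·
    · · · · ·
    · · · · ·
    · · · · ·

Result: 5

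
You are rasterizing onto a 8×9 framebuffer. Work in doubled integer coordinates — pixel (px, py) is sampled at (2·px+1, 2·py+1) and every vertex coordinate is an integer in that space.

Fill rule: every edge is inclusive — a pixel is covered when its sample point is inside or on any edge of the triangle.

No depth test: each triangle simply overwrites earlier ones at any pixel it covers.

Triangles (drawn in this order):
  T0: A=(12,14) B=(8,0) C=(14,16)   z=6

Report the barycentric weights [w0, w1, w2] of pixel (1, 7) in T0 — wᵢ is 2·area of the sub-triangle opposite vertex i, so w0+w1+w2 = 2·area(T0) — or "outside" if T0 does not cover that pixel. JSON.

T0:
  2·area = 20
  edge (12, 14)→(8, 0): d=(-4,-14) inclusive
  edge (8, 0)→(14, 16): d=(6,16) inclusive
  edge (14, 16)→(12, 14): d=(-2,-2) inclusive
    (0,1)@(1, 3): e=[-110,130,0] → ·  [on edge]
    (4,1)@(9, 3): e=[2,2,16] → #
    (5,1)@(11, 3): e=[30,-30,20] → ·
    (1,2)@(3, 5): e=[-90,110,0] → ·  [on edge]
    (4,2)@(9, 5): e=[-6,14,12] → ·
    (2,3)@(5, 7): e=[-70,90,0] → ·  [on edge]
    (3,4)@(7, 9): e=[-50,70,0] → ·  [on edge]
    (5,4)@(11, 9): e=[6,6,8] → #
    (6,4)@(13, 9): e=[34,-26,12] → ·
    (4,5)@(9, 11): e=[-30,50,0] → ·  [on edge]
    (5,5)@(11, 11): e=[-2,18,4] → ·
    (5,6)@(11, 13): e=[-10,30,0] → ·  [on edge]
    (6,7)@(13, 15): e=[10,10,0] → #  [on edge]
    (7,8)@(15, 17): e=[30,-10,0] → ·  [on edge]
  covered (3 px):
    · · · · · · · ·
    · · · · # · · ·
    · · · · · · · ·
    · · · · · · · ·
    · · · · · # · ·
    · · · · · · · ·
    · · · · · · · ·
    · · · · · · # ·
    · · · · · · · ·

Answer: "outside"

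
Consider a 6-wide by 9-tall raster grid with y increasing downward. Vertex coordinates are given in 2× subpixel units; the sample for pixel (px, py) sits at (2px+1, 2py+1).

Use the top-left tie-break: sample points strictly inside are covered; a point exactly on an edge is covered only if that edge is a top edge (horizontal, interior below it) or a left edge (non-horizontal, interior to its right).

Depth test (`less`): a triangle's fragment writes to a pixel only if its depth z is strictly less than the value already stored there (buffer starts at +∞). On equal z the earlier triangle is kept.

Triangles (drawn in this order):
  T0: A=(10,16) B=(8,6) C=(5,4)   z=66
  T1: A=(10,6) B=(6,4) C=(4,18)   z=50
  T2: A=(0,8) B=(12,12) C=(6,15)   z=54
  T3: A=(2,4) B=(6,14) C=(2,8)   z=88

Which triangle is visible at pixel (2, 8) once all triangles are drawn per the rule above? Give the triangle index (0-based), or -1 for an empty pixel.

T0:
  2·area = 26  (B↔C swapped to make it positive)
  edge (10, 16)→(5, 4): d=(-5,-12) top-left  bias=+0
  edge (5, 4)→(8, 6): d=(3,2) right/bottom  bias=-1
  edge (8, 6)→(10, 16): d=(2,10) right/bottom  bias=-1
    (3,0)@(7, 1): e=[39,-13,0] → .  [on edge]
    (3,3)@(7, 7): e=[9,5,12] → X
    (4,3)@(9, 7): e=[33,1,-8] → .
    (3,4)@(7, 9): e=[-1,11,16] → .
    (4,5)@(9, 11): e=[13,13,0] → .  [on edge]
    (4,6)@(9, 13): e=[3,19,4] → X
    (5,6)@(11, 13): e=[27,15,-16] → .
    (4,7)@(9, 15): e=[-7,25,8] → .
  covered (2 px):
    . . . . . .
    . . . . . .
    . . . . . .
    . . . X . .
    . . . . . .
    . . . . . .
    . . . . X .
    . . . . . .
    . . . . . .
T1:
  2·area = 60  (B↔C swapped to make it positive)
  edge (10, 6)→(4, 18): d=(-6,12) right/bottom  bias=-1
  edge (4, 18)→(6, 4): d=(2,-14) top-left  bias=+0
  edge (6, 4)→(10, 6): d=(4,2) right/bottom  bias=-1
    (3,2)@(7, 5): e=[42,16,2] → X
    (4,2)@(9, 5): e=[18,44,-2] → .
    (3,3)@(7, 7): e=[30,20,10] → X
    (4,3)@(9, 7): e=[6,48,6] → X
    (5,3)@(11, 7): e=[-18,76,2] → .
    (3,4)@(7, 9): e=[18,24,18] → X
    (4,4)@(9, 9): e=[-6,52,14] → .
    (2,5)@(5, 11): e=[30,0,30] → X  [on edge]
    (4,5)@(9, 11): e=[-18,56,22] → .
    (2,6)@(5, 13): e=[18,4,38] → X
    (3,6)@(7, 13): e=[-6,32,34] → .
    (2,7)@(5, 15): e=[6,8,46] → X
  covered (8 px):
    . . . . . .
    . . . . . .
    . . . X . .
    . . . X X .
    . . . X . .
    . . X X . .
    . . X . . .
    . . X . . .
    . . . . . .
T2:
  2·area = 60
  edge (0, 8)→(12, 12): d=(12,4) right/bottom  bias=-1
  edge (12, 12)→(6, 15): d=(-6,3) right/bottom  bias=-1
  edge (6, 15)→(0, 8): d=(-6,-7) top-left  bias=+0
    (0,4)@(1, 9): e=[8,51,1] → X
    (1,4)@(3, 9): e=[0,45,15] → .  [on edge]
    (0,5)@(1, 11): e=[32,39,-11] → .
    (1,5)@(3, 11): e=[24,33,3] → X
    (2,5)@(5, 11): e=[16,27,17] → X
    (3,5)@(7, 11): e=[8,21,31] → X
    (4,5)@(9, 11): e=[0,15,45] → .  [on edge]
    (1,6)@(3, 13): e=[48,21,-9] → .
    (2,6)@(5, 13): e=[40,15,5] → X
    (4,6)@(9, 13): e=[24,3,33] → X
    (5,6)@(11, 13): e=[16,-3,47] → .
    (2,7)@(5, 15): e=[64,3,-7] → .
  covered (7 px):
    . . . . . .
    . . . . . .
    . . . . . .
    . . . . . .
    X . . . . .
    . X X X . .
    . . X X X .
    . . . . . .
    . . . . . .
T3:
  2·area = 16
  edge (2, 4)→(6, 14): d=(4,10) right/bottom  bias=-1
  edge (6, 14)→(2, 8): d=(-4,-6) top-left  bias=+0
  edge (2, 8)→(2, 4): d=(0,-4) top-left  bias=+0
    (1,3)@(3, 7): e=[2,10,4] → X
    (2,3)@(5, 7): e=[-18,22,12] → .
    (1,4)@(3, 9): e=[10,2,4] → X
    (2,4)@(5, 9): e=[-10,14,12] → .
    (1,5)@(3, 11): e=[18,-6,4] → .
  covered (2 px):
    . . . . . .
    . . . . . .
    . . . . . .
    . X . . . .
    . X . . . .
    . . . . . .
    . . . . . .
    . . . . . .
    . . . . . .

Z-buffer (winner per pixel, '.' = empty):
  . . . . . .
  . . . . . .
  . . . 1 . .
  . 3 . 1 1 .
  2 3 . 1 . .
  . 2 1 1 . .
  . . 1 2 2 .
  . . 1 . . .
  . . . . . .

Answer: -1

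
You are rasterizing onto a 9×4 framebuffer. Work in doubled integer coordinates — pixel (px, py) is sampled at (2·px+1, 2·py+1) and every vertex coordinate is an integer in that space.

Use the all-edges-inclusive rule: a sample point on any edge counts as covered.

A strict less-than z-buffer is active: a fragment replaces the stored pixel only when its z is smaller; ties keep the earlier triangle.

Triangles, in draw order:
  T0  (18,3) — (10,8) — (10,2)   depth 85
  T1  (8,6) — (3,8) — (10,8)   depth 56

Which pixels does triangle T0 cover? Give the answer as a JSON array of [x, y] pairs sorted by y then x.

T0:
  2·area = 48
  edge (18, 3)→(10, 8): d=(-8,5) inclusive
  edge (10, 8)→(10, 2): d=(0,-6) inclusive
  edge (10, 2)→(18, 3): d=(8,1) inclusive
    (5,1)@(11, 3): e=[35,6,7] → #
    (6,1)@(13, 3): e=[25,18,5] → #
    (7,1)@(15, 3): e=[15,30,3] → #
    (8,1)@(17, 3): e=[5,42,1] → #
    (5,2)@(11, 5): e=[19,6,23] → #
    (7,2)@(15, 5): e=[-1,30,19] → ·
    (8,2)@(17, 5): e=[-11,42,17] → ·
    (5,3)@(11, 7): e=[3,6,39] → #
    (6,3)@(13, 7): e=[-7,18,37] → ·
  covered (7 px):
    · · · · · · · · ·
    · · · · · # # # #
    · · · · · # # · ·
    · · · · · # · · ·
T1:
  2·area = 14  (B↔C swapped to make it positive)
  edge (8, 6)→(10, 8): d=(2,2) inclusive
  edge (10, 8)→(3, 8): d=(-7,0) inclusive
  edge (3, 8)→(8, 6): d=(5,-2) inclusive
    (1,0)@(3, 1): e=[0,49,-35] → ·  [on edge]
    (2,1)@(5, 3): e=[0,35,-21] → ·  [on edge]
    (3,2)@(7, 5): e=[0,21,-7] → ·  [on edge]
    (3,3)@(7, 7): e=[4,7,3] → #
    (4,3)@(9, 7): e=[0,7,7] → #  [on edge]
    (5,3)@(11, 7): e=[-4,7,11] → ·
  covered (2 px):
    · · · · · · · · ·
    · · · · · · · · ·
    · · · · · · · · ·
    · · · # # · · · ·

Final: [[5,1],[6,1],[7,1],[8,1],[5,2],[6,2],[5,3]]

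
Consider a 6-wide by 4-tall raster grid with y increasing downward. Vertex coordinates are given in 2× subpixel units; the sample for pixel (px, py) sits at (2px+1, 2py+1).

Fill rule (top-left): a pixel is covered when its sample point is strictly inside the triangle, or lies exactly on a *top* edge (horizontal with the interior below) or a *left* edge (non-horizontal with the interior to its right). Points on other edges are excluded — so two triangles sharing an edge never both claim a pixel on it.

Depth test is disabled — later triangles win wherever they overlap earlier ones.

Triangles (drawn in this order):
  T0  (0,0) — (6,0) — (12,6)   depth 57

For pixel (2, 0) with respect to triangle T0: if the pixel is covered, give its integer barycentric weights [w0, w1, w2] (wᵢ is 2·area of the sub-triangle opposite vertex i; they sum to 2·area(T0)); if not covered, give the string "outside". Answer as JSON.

T0:
  2·area = 36
  edge (0, 0)→(6, 0): d=(6,0) top-left  bias=+0
  edge (6, 0)→(12, 6): d=(6,6) right/bottom  bias=-1
  edge (12, 6)→(0, 0): d=(-12,-6) top-left  bias=+0
    (1,0)@(3, 1): e=[6,24,6] → █
    (2,0)@(5, 1): e=[6,12,18] → █
    (3,0)@(7, 1): e=[6,0,30] → ·  [on edge]
    (1,1)@(3, 3): e=[18,36,-18] → ·
    (2,1)@(5, 3): e=[18,24,-6] → ·
    (3,1)@(7, 3): e=[18,12,6] → █
    (4,1)@(9, 3): e=[18,0,18] → ·  [on edge]
    (3,2)@(7, 5): e=[30,24,-18] → ·
    (5,2)@(11, 5): e=[30,0,6] → ·  [on edge]
  covered (3 px):
    · █ █ · · ·
    · · · █ · ·
    · · · · · ·
    · · · · · ·

Result: [12,18,6]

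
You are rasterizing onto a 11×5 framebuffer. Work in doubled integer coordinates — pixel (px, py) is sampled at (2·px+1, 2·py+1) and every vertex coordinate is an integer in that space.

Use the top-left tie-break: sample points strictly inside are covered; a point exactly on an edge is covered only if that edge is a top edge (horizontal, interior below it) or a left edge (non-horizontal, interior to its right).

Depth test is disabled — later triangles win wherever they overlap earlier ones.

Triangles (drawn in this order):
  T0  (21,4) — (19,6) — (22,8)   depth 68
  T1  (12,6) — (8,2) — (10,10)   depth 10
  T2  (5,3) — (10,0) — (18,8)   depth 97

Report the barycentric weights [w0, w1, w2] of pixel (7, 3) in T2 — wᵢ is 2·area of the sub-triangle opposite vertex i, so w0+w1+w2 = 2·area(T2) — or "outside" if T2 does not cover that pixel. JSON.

T0:
  2·area = 10  (B↔C swapped to make it positive)
  edge (21, 4)→(22, 8): d=(1,4) right/bottom  bias=-1
  edge (22, 8)→(19, 6): d=(-3,-2) top-left  bias=+0
  edge (19, 6)→(21, 4): d=(2,-2) top-left  bias=+0
    (10,2)@(21, 5): e=[1,7,2] → █
    (10,3)@(21, 7): e=[3,1,6] → █
    (10,4)@(21, 9): e=[5,-5,10] → ·
  covered (2 px):
    · · · · · · · · · · ·
    · · · · · · · · · · ·
    · · · · · · · · · · █
    · · · · · · · · · · █
    · · · · · · · · · · ·
T1:
  2·area = 24  (B↔C swapped to make it positive)
  edge (12, 6)→(10, 10): d=(-2,4) right/bottom  bias=-1
  edge (10, 10)→(8, 2): d=(-2,-8) top-left  bias=+0
  edge (8, 2)→(12, 6): d=(4,4) right/bottom  bias=-1
    (3,0)@(7, 1): e=[30,-6,0] → ·  [on edge]
    (4,1)@(9, 3): e=[18,6,0] → ·  [on edge]
    (4,2)@(9, 5): e=[14,2,8] → █
    (5,2)@(11, 5): e=[6,18,0] → ·  [on edge]
    (4,3)@(9, 7): e=[10,-2,16] → ·
    (5,3)@(11, 7): e=[2,14,8] → █
    (6,3)@(13, 7): e=[-6,30,0] → ·  [on edge]
    (5,4)@(11, 9): e=[-2,10,16] → ·
    (7,4)@(15, 9): e=[-18,42,0] → ·  [on edge]
  covered (2 px):
    · · · · · · · · · · ·
    · · · · · · · · · · ·
    · · · · █ · · · · · ·
    · · · · · █ · · · · ·
    · · · · · · · · · · ·
T2:
  2·area = 64
  edge (5, 3)→(10, 0): d=(5,-3) top-left  bias=+0
  edge (10, 0)→(18, 8): d=(8,8) right/bottom  bias=-1
  edge (18, 8)→(5, 3): d=(-13,-5) top-left  bias=+0
    (4,0)@(9, 1): e=[2,16,46] → █
    (5,0)@(11, 1): e=[8,0,56] → ·  [on edge]
    (2,1)@(5, 3): e=[0,64,0] → █  [on edge]
    (3,1)@(7, 3): e=[6,48,10] → █
    (5,1)@(11, 3): e=[18,16,30] → █
    (6,1)@(13, 3): e=[24,0,40] → ·  [on edge]
    (2,2)@(5, 5): e=[10,80,-26] → ·
    (3,2)@(7, 5): e=[16,64,-16] → ·
    (4,2)@(9, 5): e=[22,48,-6] → ·
    (5,2)@(11, 5): e=[28,32,4] → █
    (6,2)@(13, 5): e=[34,16,14] → █
    (7,2)@(15, 5): e=[40,0,24] → ·  [on edge]
    (8,3)@(17, 7): e=[56,0,8] → ·  [on edge]
    (9,4)@(19, 9): e=[72,0,-8] → ·  [on edge]
  covered (7 px):
    · · · · █ · · · · · ·
    · · █ █ █ █ · · · · ·
    · · · · · █ █ · · · ·
    · · · · · · · · · · ·
    · · · · · · · · · · ·

Result: "outside"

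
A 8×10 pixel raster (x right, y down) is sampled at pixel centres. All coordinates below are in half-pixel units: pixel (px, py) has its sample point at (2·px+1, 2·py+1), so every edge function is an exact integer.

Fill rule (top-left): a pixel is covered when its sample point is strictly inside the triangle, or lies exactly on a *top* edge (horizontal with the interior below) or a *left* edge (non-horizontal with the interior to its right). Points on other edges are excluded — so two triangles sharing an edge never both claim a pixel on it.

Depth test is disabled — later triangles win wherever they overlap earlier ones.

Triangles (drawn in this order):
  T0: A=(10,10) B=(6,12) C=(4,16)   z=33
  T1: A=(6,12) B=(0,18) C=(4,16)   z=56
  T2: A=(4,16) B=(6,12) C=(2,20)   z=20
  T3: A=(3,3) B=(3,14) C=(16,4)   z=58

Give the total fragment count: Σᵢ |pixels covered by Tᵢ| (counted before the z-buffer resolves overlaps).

T0:
  2·area = 12  (B↔C swapped to make it positive)
  edge (10, 10)→(4, 16): d=(-6,6) right/bottom  bias=-1
  edge (4, 16)→(6, 12): d=(2,-4) top-left  bias=+0
  edge (6, 12)→(10, 10): d=(4,-2) top-left  bias=+0
    (7,2)@(15, 5): e=[0,22,-10] → .  [on edge]
    (6,3)@(13, 7): e=[0,18,-6] → .  [on edge]
    (5,4)@(11, 9): e=[0,14,-2] → .  [on edge]
    (4,5)@(9, 11): e=[0,10,2] → .  [on edge]
    (3,6)@(7, 13): e=[0,6,6] → .  [on edge]
    (2,7)@(5, 15): e=[0,2,10] → .  [on edge]
    (1,8)@(3, 17): e=[0,-2,14] → .  [on edge]
    (0,9)@(1, 19): e=[0,-6,18] → .  [on edge]
  covered (0 px):
    . . . . . . . .
    . . . . . . . .
    . . . . . . . .
    . . . . . . . .
    . . . . . . . .
    . . . . . . . .
    . . . . . . . .
    . . . . . . . .
    . . . . . . . .
    . . . . . . . .
T1:
  2·area = 12  (B↔C swapped to make it positive)
  edge (6, 12)→(4, 16): d=(-2,4) right/bottom  bias=-1
  edge (4, 16)→(0, 18): d=(-4,2) right/bottom  bias=-1
  edge (0, 18)→(6, 12): d=(6,-6) top-left  bias=+0
    (7,1)@(15, 3): e=[-18,30,0] → .  [on edge]
    (6,2)@(13, 5): e=[-14,26,0] → .  [on edge]
    (5,3)@(11, 7): e=[-10,22,0] → .  [on edge]
    (4,4)@(9, 9): e=[-6,18,0] → .  [on edge]
    (3,5)@(7, 11): e=[-2,14,0] → .  [on edge]
    (2,6)@(5, 13): e=[2,10,0] → X  [on edge]
    (3,6)@(7, 13): e=[-6,6,12] → .
    (1,7)@(3, 15): e=[6,6,0] → X  [on edge]
    (2,7)@(5, 15): e=[-2,2,12] → .
    (0,8)@(1, 17): e=[10,2,0] → X  [on edge]
    (1,8)@(3, 17): e=[2,-2,12] → .
    (0,9)@(1, 19): e=[6,-6,12] → .
  covered (3 px):
    . . . . . . . .
    . . . . . . . .
    . . . . . . . .
    . . . . . . . .
    . . . . . . . .
    . . . . . . . .
    . . X . . . . .
    . X . . . . . .
    X . . . . . . .
    . . . . . . . .
T2:
  degenerate (2·area = 0) — covers nothing
T3:
  2·area = 143  (B↔C swapped to make it positive)
  edge (3, 3)→(16, 4): d=(13,1) right/bottom  bias=-1
  edge (16, 4)→(3, 14): d=(-13,10) right/bottom  bias=-1
  edge (3, 14)→(3, 3): d=(0,-11) top-left  bias=+0
    (1,0)@(3, 1): e=[-26,169,0] → .  [on edge]
    (1,1)@(3, 3): e=[0,143,0] → .  [on edge]
    (1,2)@(3, 5): e=[26,117,0] → X  [on edge]
    (2,2)@(5, 5): e=[24,97,22] → X
    (3,2)@(7, 5): e=[22,77,44] → X
    (4,2)@(9, 5): e=[20,57,66] → X
    (5,2)@(11, 5): e=[18,37,88] → X
    (6,2)@(13, 5): e=[16,17,110] → X
    (7,2)@(15, 5): e=[14,-3,132] → .
    (1,3)@(3, 7): e=[52,91,0] → X  [on edge]
    (6,3)@(13, 7): e=[42,-9,110] → .
    (1,4)@(3, 9): e=[78,65,0] → X  [on edge]
    (1,5)@(3, 11): e=[104,39,0] → X  [on edge]
    (1,6)@(3, 13): e=[130,13,0] → X  [on edge]
    (1,7)@(3, 15): e=[156,-13,0] → .  [on edge]
    (1,8)@(3, 17): e=[182,-39,0] → .  [on edge]
    (1,9)@(3, 19): e=[208,-65,0] → .  [on edge]
  covered (18 px):
    . . . . . . . .
    . . . . . . . .
    . X X X X X X .
    . X X X X X . .
    . X X X X . . .
    . X X . . . . .
    . X . . . . . .
    . . . . . . . .
    . . . . . . . .
    . . . . . . . .

Result: 21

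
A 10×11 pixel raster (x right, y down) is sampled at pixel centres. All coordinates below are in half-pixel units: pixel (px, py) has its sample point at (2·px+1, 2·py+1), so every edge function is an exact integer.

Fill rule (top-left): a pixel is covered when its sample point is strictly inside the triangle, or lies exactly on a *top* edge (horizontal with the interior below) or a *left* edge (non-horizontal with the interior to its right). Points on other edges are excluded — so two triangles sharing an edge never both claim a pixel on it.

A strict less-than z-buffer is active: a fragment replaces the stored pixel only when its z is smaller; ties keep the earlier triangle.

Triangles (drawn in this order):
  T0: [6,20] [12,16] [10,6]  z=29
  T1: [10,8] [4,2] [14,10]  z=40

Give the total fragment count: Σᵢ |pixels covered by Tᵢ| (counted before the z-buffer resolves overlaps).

T0:
  2·area = 68  (B↔C swapped to make it positive)
  edge (6, 20)→(10, 6): d=(4,-14) top-left  bias=+0
  edge (10, 6)→(12, 16): d=(2,10) right/bottom  bias=-1
  edge (12, 16)→(6, 20): d=(-6,4) right/bottom  bias=-1
    (4,0)@(9, 1): e=[-34,0,102] → ·  [on edge]
    (4,5)@(9, 11): e=[6,20,42] → #
    (5,5)@(11, 11): e=[34,0,34] → ·  [on edge]
    (4,6)@(9, 13): e=[14,24,30] → #
    (5,6)@(11, 13): e=[42,4,22] → #
    (6,6)@(13, 13): e=[70,-16,14] → ·
    (4,7)@(9, 15): e=[22,28,18] → #
    (6,7)@(13, 15): e=[78,-12,2] → ·
    (3,8)@(7, 17): e=[2,52,14] → #
    (5,8)@(11, 17): e=[58,12,-2] → ·
    (3,9)@(7, 19): e=[10,56,2] → #
    (4,9)@(9, 19): e=[38,36,-6] → ·
    (6,10)@(13, 21): e=[102,0,-34] → ·  [on edge]
  covered (8 px):
    · · · · · · · · · ·
    · · · · · · · · · ·
    · · · · · · · · · ·
    · · · · · · · · · ·
    · · · · · · · · · ·
    · · · · # · · · · ·
    · · · · # # · · · ·
    · · · · # # · · · ·
    · · · # # · · · · ·
    · · · # · · · · · ·
    · · · · · · · · · ·
T1:
  2·area = 12
  edge (10, 8)→(4, 2): d=(-6,-6) top-left  bias=+0
  edge (4, 2)→(14, 10): d=(10,8) right/bottom  bias=-1
  edge (14, 10)→(10, 8): d=(-4,-2) top-left  bias=+0
    (1,0)@(3, 1): e=[0,-2,14] → ·  [on edge]
    (2,1)@(5, 3): e=[0,2,10] → #  [on edge]
    (3,1)@(7, 3): e=[12,-14,14] → ·
    (2,2)@(5, 5): e=[-12,22,2] → ·
    (3,2)@(7, 5): e=[0,6,6] → #  [on edge]
    (4,2)@(9, 5): e=[12,-10,10] → ·
    (3,3)@(7, 7): e=[-12,26,-2] → ·
    (4,3)@(9, 7): e=[0,10,2] → #  [on edge]
    (5,3)@(11, 7): e=[12,-6,6] → ·
    (4,4)@(9, 9): e=[-12,30,-6] → ·
    (5,4)@(11, 9): e=[0,14,-2] → ·  [on edge]
    (6,5)@(13, 11): e=[0,18,-6] → ·  [on edge]
    (7,6)@(15, 13): e=[0,22,-10] → ·  [on edge]
    (8,7)@(17, 15): e=[0,26,-14] → ·  [on edge]
    (9,8)@(19, 17): e=[0,30,-18] → ·  [on edge]
  covered (3 px):
    · · · · · · · · · ·
    · · # · · · · · · ·
    · · · # · · · · · ·
    · · · · # · · · · ·
    · · · · · · · · · ·
    · · · · · · · · · ·
    · · · · · · · · · ·
    · · · · · · · · · ·
    · · · · · · · · · ·
    · · · · · · · · · ·
    · · · · · · · · · ·

Final: 11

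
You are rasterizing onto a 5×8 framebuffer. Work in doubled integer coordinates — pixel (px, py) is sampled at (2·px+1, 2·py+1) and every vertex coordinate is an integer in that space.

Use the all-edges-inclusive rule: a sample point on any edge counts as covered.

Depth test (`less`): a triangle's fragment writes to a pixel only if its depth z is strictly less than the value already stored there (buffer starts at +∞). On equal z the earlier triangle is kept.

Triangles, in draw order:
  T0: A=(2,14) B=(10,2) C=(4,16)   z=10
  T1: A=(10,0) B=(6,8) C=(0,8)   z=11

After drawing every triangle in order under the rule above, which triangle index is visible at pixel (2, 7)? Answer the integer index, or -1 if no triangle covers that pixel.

T0:
  2·area = 40
  edge (2, 14)→(10, 2): d=(8,-12) inclusive
  edge (10, 2)→(4, 16): d=(-6,14) inclusive
  edge (4, 16)→(2, 14): d=(-2,-2) inclusive
    (3,3)@(7, 7): e=[4,12,24] → █
    (4,3)@(9, 7): e=[28,-16,28] → ·
    (3,4)@(7, 9): e=[20,0,20] → █  [on edge]
    (4,4)@(9, 9): e=[44,-28,24] → ·
    (2,5)@(5, 11): e=[12,16,12] → █
    (3,5)@(7, 11): e=[36,-12,16] → ·
    (0,6)@(1, 13): e=[-20,60,0] → ·  [on edge]
    (1,6)@(3, 13): e=[4,32,4] → █
    (3,6)@(7, 13): e=[52,-24,12] → ·
    (1,7)@(3, 15): e=[20,20,0] → █  [on edge]
    (2,7)@(5, 15): e=[44,-8,4] → ·
  covered (6 px):
    · · · · ·
    · · · · ·
    · · · · ·
    · · · █ ·
    · · · █ ·
    · · █ · ·
    · █ █ · ·
    · █ · · ·
T1:
  2·area = 48
  edge (10, 0)→(6, 8): d=(-4,8) inclusive
  edge (6, 8)→(0, 8): d=(-6,0) inclusive
  edge (0, 8)→(10, 0): d=(10,-8) inclusive
    (4,0)@(9, 1): e=[4,42,2] → █
    (3,1)@(7, 3): e=[12,30,6] → █
    (4,1)@(9, 3): e=[-4,30,22] → ·
    (2,2)@(5, 5): e=[20,18,10] → █
    (4,2)@(9, 5): e=[-12,18,42] → ·
    (1,3)@(3, 7): e=[28,6,14] → █
    (3,3)@(7, 7): e=[-4,6,46] → ·
    (1,4)@(3, 9): e=[20,-6,34] → ·
    (2,4)@(5, 9): e=[4,-6,50] → ·
  covered (6 px):
    · · · · █
    · · · █ ·
    · · █ █ ·
    · █ █ · ·
    · · · · ·
    · · · · ·
    · · · · ·
    · · · · ·

Z-buffer (winner per pixel, '.' = empty):
  . . . . 1
  . . . 1 .
  . . 1 1 .
  . 1 1 0 .
  . . . 0 .
  . . 0 . .
  . 0 0 . .
  . 0 . . .

Answer: -1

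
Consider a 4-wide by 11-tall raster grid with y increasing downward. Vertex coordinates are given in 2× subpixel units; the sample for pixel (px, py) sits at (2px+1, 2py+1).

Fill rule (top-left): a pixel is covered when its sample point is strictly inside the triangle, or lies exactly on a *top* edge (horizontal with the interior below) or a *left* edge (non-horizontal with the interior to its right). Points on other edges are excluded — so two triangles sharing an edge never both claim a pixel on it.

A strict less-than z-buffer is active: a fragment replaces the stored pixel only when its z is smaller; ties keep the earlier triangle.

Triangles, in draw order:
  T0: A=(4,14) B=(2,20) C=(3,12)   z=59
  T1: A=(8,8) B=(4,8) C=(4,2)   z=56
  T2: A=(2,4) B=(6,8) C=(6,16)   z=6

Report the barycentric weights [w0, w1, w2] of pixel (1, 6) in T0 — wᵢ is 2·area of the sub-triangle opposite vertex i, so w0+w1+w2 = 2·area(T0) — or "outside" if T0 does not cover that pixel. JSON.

T0:
  2·area = 10
  edge (4, 14)→(2, 20): d=(-2,6) right/bottom  bias=-1
  edge (2, 20)→(3, 12): d=(1,-8) top-left  bias=+0
  edge (3, 12)→(4, 14): d=(1,2) right/bottom  bias=-1
    (3,2)@(7, 5): e=[0,25,-15] → ·  [on edge]
    (2,5)@(5, 11): e=[0,15,-5] → ·  [on edge]
    (1,6)@(3, 13): e=[8,1,1] → #
    (2,6)@(5, 13): e=[-4,17,-3] → ·
    (1,7)@(3, 15): e=[4,3,3] → #
    (2,7)@(5, 15): e=[-8,19,-1] → ·
    (1,8)@(3, 17): e=[0,5,5] → ·  [on edge]
  covered (2 px):
    · · · ·
    · · · ·
    · · · ·
    · · · ·
    · · · ·
    · · · ·
    · # · ·
    · # · ·
    · · · ·
    · · · ·
    · · · ·
T1:
  2·area = 24
  edge (8, 8)→(4, 8): d=(-4,0) right/bottom  bias=-1
  edge (4, 8)→(4, 2): d=(0,-6) top-left  bias=+0
  edge (4, 2)→(8, 8): d=(4,6) right/bottom  bias=-1
    (2,2)@(5, 5): e=[12,6,6] → #
    (3,2)@(7, 5): e=[12,18,-6] → ·
    (2,3)@(5, 7): e=[4,6,14] → #
    (3,3)@(7, 7): e=[4,18,2] → #
    (2,4)@(5, 9): e=[-4,6,22] → ·
    (3,4)@(7, 9): e=[-4,18,10] → ·
  covered (3 px):
    · · · ·
    · · · ·
    · · # ·
    · · # #
    · · · ·
    · · · ·
    · · · ·
    · · · ·
    · · · ·
    · · · ·
    · · · ·
T2:
  2·area = 32
  edge (2, 4)→(6, 8): d=(4,4) right/bottom  bias=-1
  edge (6, 8)→(6, 16): d=(0,8) right/bottom  bias=-1
  edge (6, 16)→(2, 4): d=(-4,-12) top-left  bias=+0
    (0,0)@(1, 1): e=[-8,40,0] → ·  [on edge]
    (0,1)@(1, 3): e=[0,40,-8] → ·  [on edge]
    (1,2)@(3, 5): e=[0,24,8] → ·  [on edge]
    (1,3)@(3, 7): e=[8,24,0] → #  [on edge]
    (2,3)@(5, 7): e=[0,8,24] → ·  [on edge]
    (1,4)@(3, 9): e=[16,24,-8] → ·
    (2,4)@(5, 9): e=[8,8,16] → #
    (3,4)@(7, 9): e=[0,-8,40] → ·  [on edge]
    (2,5)@(5, 11): e=[16,8,8] → #
    (3,5)@(7, 11): e=[8,-8,32] → ·
    (2,6)@(5, 13): e=[24,8,0] → #  [on edge]
    (3,6)@(7, 13): e=[16,-8,24] → ·
    (3,9)@(7, 19): e=[40,-8,0] → ·  [on edge]
  covered (4 px):
    · · · ·
    · · · ·
    · · · ·
    · # · ·
    · · # ·
    · · # ·
    · · # ·
    · · · ·
    · · · ·
    · · · ·
    · · · ·

Final: [1,1,8]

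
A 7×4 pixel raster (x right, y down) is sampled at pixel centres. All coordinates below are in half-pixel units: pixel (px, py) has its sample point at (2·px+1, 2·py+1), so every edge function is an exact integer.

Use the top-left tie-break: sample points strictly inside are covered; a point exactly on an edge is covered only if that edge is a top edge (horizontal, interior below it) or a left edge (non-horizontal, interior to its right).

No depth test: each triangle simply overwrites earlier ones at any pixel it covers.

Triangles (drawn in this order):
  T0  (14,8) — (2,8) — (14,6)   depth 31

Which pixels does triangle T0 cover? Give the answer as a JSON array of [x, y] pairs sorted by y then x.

T0:
  2·area = 24
  edge (14, 8)→(2, 8): d=(-12,0) right/bottom  bias=-1
  edge (2, 8)→(14, 6): d=(12,-2) top-left  bias=+0
  edge (14, 6)→(14, 8): d=(0,2) right/bottom  bias=-1
    (4,3)@(9, 7): e=[12,2,10] → X
    (5,3)@(11, 7): e=[12,6,6] → X
    (6,3)@(13, 7): e=[12,10,2] → X
  covered (3 px):
    . . . . . . .
    . . . . . . .
    . . . . . . .
    . . . . X X X

Final: [[4,3],[5,3],[6,3]]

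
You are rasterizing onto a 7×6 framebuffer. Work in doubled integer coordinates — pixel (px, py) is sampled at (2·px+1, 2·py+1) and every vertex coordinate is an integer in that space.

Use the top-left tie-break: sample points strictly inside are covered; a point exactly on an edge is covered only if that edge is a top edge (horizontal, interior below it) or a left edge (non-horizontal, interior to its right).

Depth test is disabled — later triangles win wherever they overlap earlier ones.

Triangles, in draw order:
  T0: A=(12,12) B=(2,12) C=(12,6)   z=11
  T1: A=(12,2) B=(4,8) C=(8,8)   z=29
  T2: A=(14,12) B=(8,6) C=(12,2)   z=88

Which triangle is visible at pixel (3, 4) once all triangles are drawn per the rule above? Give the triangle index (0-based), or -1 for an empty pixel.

T0:
  2·area = 60
  edge (12, 12)→(2, 12): d=(-10,0) right/bottom  bias=-1
  edge (2, 12)→(12, 6): d=(10,-6) top-left  bias=+0
  edge (12, 6)→(12, 12): d=(0,6) right/bottom  bias=-1
    (5,3)@(11, 7): e=[50,4,6] → X
    (6,3)@(13, 7): e=[50,16,-6] → .
    (3,4)@(7, 9): e=[30,0,30] → X  [on edge]
    (4,4)@(9, 9): e=[30,12,18] → X
    (6,4)@(13, 9): e=[30,36,-6] → .
    (2,5)@(5, 11): e=[10,8,42] → X
    (6,5)@(13, 11): e=[10,56,-6] → .
  covered (8 px):
    . . . . . . .
    . . . . . . .
    . . . . . . .
    . . . . . X .
    . . . X X X .
    . . X X X X .
T1:
  2·area = 24  (B↔C swapped to make it positive)
  edge (12, 2)→(8, 8): d=(-4,6) right/bottom  bias=-1
  edge (8, 8)→(4, 8): d=(-4,0) right/bottom  bias=-1
  edge (4, 8)→(12, 2): d=(8,-6) top-left  bias=+0
    (5,1)@(11, 3): e=[2,20,2] → X
    (6,1)@(13, 3): e=[-10,20,14] → .
    (4,2)@(9, 5): e=[6,12,6] → X
    (5,2)@(11, 5): e=[-6,12,18] → .
    (3,3)@(7, 7): e=[10,4,10] → X
    (4,3)@(9, 7): e=[-2,4,22] → .
    (3,4)@(7, 9): e=[2,-4,26] → .
  covered (3 px):
    . . . . . . .
    . . . . . X .
    . . . . X . .
    . . . X . . .
    . . . . . . .
    . . . . . . .
T2:
  2·area = 48
  edge (14, 12)→(8, 6): d=(-6,-6) top-left  bias=+0
  edge (8, 6)→(12, 2): d=(4,-4) top-left  bias=+0
  edge (12, 2)→(14, 12): d=(2,10) right/bottom  bias=-1
    (1,0)@(3, 1): e=[0,-40,88] → .  [on edge]
    (6,0)@(13, 1): e=[60,0,-12] → .  [on edge]
    (2,1)@(5, 3): e=[0,-24,72] → .  [on edge]
    (5,1)@(11, 3): e=[36,0,12] → X  [on edge]
    (6,1)@(13, 3): e=[48,8,-8] → .
    (3,2)@(7, 5): e=[0,-8,56] → .  [on edge]
    (4,2)@(9, 5): e=[12,0,36] → X  [on edge]
    (6,2)@(13, 5): e=[36,16,-4] → .
    (3,3)@(7, 7): e=[-12,0,60] → .  [on edge]
    (4,3)@(9, 7): e=[0,8,40] → X  [on edge]
    (6,3)@(13, 7): e=[24,24,0] → .  [on edge]
    (2,4)@(5, 9): e=[-36,0,84] → .  [on edge]
    (5,4)@(11, 9): e=[0,24,24] → X  [on edge]
    (1,5)@(3, 11): e=[-60,0,108] → .  [on edge]
    (6,5)@(13, 11): e=[0,40,8] → X  [on edge]
  covered (8 px):
    . . . . . . .
    . . . . . X .
    . . . . X X .
    . . . . X X .
    . . . . . X X
    . . . . . . X

Z-buffer (winner per pixel, '.' = empty):
  . . . . . . .
  . . . . . 2 .
  . . . . 2 2 .
  . . . 1 2 2 .
  . . . 0 0 2 2
  . . 0 0 0 0 2

Final: 0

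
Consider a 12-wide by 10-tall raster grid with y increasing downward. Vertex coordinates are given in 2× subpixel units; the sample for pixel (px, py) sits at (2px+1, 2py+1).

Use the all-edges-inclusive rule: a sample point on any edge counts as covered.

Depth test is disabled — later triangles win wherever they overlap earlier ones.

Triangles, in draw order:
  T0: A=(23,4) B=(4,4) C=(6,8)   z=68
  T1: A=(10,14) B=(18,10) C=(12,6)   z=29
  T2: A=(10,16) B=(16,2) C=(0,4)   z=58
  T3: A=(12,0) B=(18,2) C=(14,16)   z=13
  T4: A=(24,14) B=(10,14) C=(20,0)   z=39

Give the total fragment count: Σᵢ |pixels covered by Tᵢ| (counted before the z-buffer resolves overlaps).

T0:
  2·area = 76  (B↔C swapped to make it positive)
  edge (23, 4)→(6, 8): d=(-17,4) inclusive
  edge (6, 8)→(4, 4): d=(-2,-4) inclusive
  edge (4, 4)→(23, 4): d=(19,0) inclusive
    (2,2)@(5, 5): e=[55,2,19] → #
    (3,2)@(7, 5): e=[47,10,19] → #
    (4,2)@(9, 5): e=[39,18,19] → #
    (5,2)@(11, 5): e=[31,26,19] → #
    (6,2)@(13, 5): e=[23,34,19] → #
    (7,2)@(15, 5): e=[15,42,19] → #
    (8,2)@(17, 5): e=[7,50,19] → #
    (9,2)@(19, 5): e=[-1,58,19] → ·
    (2,3)@(5, 7): e=[21,-2,57] → ·
    (3,3)@(7, 7): e=[13,6,57] → #
    (5,3)@(11, 7): e=[-3,22,57] → ·
    (6,3)@(13, 7): e=[-11,30,57] → ·
  covered (9 px):
    · · · · · · · · · · · ·
    · · · · · · · · · · · ·
    · · # # # # # # # · · ·
    · · · # # · · · · · · ·
    · · · · · · · · · · · ·
    · · · · · · · · · · · ·
    · · · · · · · · · · · ·
    · · · · · · · · · · · ·
    · · · · · · · · · · · ·
    · · · · · · · · · · · ·
T1:
  2·area = 56  (B↔C swapped to make it positive)
  edge (10, 14)→(12, 6): d=(2,-8) inclusive
  edge (12, 6)→(18, 10): d=(6,4) inclusive
  edge (18, 10)→(10, 14): d=(-8,4) inclusive
    (6,3)@(13, 7): e=[10,2,44] → #
    (7,3)@(15, 7): e=[26,-6,36] → ·
    (6,4)@(13, 9): e=[14,14,28] → #
    (7,4)@(15, 9): e=[30,6,20] → #
    (8,4)@(17, 9): e=[46,-2,12] → ·
    (5,5)@(11, 11): e=[2,34,20] → #
    (8,5)@(17, 11): e=[50,10,-4] → ·
    (5,6)@(11, 13): e=[6,46,4] → #
    (6,6)@(13, 13): e=[22,38,-4] → ·
    (7,6)@(15, 13): e=[38,30,-12] → ·
    (5,7)@(11, 15): e=[10,58,-12] → ·
  covered (7 px):
    · · · · · · · · · · · ·
    · · · · · · · · · · · ·
    · · · · · · · · · · · ·
    · · · · · · # · · · · ·
    · · · · · · # # · · · ·
    · · · · · # # # · · · ·
    · · · · · # · · · · · ·
    · · · · · · · · · · · ·
    · · · · · · · · · · · ·
    · · · · · · · · · · · ·
T2:
  2·area = 212  (B↔C swapped to make it positive)
  edge (10, 16)→(0, 4): d=(-10,-12) inclusive
  edge (0, 4)→(16, 2): d=(16,-2) inclusive
  edge (16, 2)→(10, 16): d=(-6,14) inclusive
    (4,1)@(9, 3): e=[118,2,92] → #
    (5,1)@(11, 3): e=[142,6,64] → #
    (6,1)@(13, 3): e=[166,10,36] → #
    (7,1)@(15, 3): e=[190,14,8] → #
    (8,1)@(17, 3): e=[214,18,-20] → ·
    (0,2)@(1, 5): e=[2,18,192] → #
    (1,2)@(3, 5): e=[26,22,164] → #
    (2,2)@(5, 5): e=[50,26,136] → #
    (3,2)@(7, 5): e=[74,30,108] → #
    (7,2)@(15, 5): e=[170,46,-4] → ·
    (0,3)@(1, 7): e=[-18,50,180] → ·
    (1,3)@(3, 7): e=[6,54,152] → #
    (6,4)@(13, 9): e=[106,106,0] → #  [on edge]
  covered (27 px):
    · · · · · · · · · · · ·
    · · · · # # # # · · · ·
    # # # # # # # · · · · ·
    · # # # # # # · · · · ·
    · · # # # # # · · · · ·
    · · · # # # · · · · · ·
    · · · · # # · · · · · ·
    · · · · · · · · · · · ·
    · · · · · · · · · · · ·
    · · · · · · · · · · · ·
T3:
  2·area = 92
  edge (12, 0)→(18, 2): d=(6,2) inclusive
  edge (18, 2)→(14, 16): d=(-4,14) inclusive
  edge (14, 16)→(12, 0): d=(-2,-16) inclusive
    (6,0)@(13, 1): e=[4,74,14] → #
    (7,0)@(15, 1): e=[0,46,46] → #  [on edge]
    (8,0)@(17, 1): e=[-4,18,78] → ·
    (6,1)@(13, 3): e=[16,66,10] → #
    (8,1)@(17, 3): e=[8,10,74] → #
    (9,1)@(19, 3): e=[4,-18,106] → ·
    (10,1)@(21, 3): e=[0,-46,138] → ·  [on edge]
    (6,2)@(13, 5): e=[28,58,6] → #
    (9,2)@(19, 5): e=[16,-26,102] → ·
    (6,3)@(13, 7): e=[40,50,2] → #
    (8,3)@(17, 7): e=[32,-6,66] → ·
    (6,4)@(13, 9): e=[52,42,-2] → ·
  covered (12 px):
    · · · · · · # # · · · ·
    · · · · · · # # # · · ·
    · · · · · · # # # · · ·
    · · · · · · # # · · · ·
    · · · · · · · # · · · ·
    · · · · · · · # · · · ·
    · · · · · · · · · · · ·
    · · · · · · · · · · · ·
    · · · · · · · · · · · ·
    · · · · · · · · · · · ·
T4:
  2·area = 196
  edge (24, 14)→(10, 14): d=(-14,0) inclusive
  edge (10, 14)→(20, 0): d=(10,-14) inclusive
  edge (20, 0)→(24, 14): d=(4,14) inclusive
    (9,1)@(19, 3): e=[154,16,26] → #
    (10,1)@(21, 3): e=[154,44,-2] → ·
    (8,2)@(17, 5): e=[126,8,62] → #
    (10,2)@(21, 5): e=[126,64,6] → #
    (11,2)@(23, 5): e=[126,92,-22] → ·
    (7,3)@(15, 7): e=[98,0,98] → #  [on edge]
    (11,3)@(23, 7): e=[98,112,-14] → ·
    (7,4)@(15, 9): e=[70,20,106] → #
    (11,4)@(23, 9): e=[70,132,-6] → ·
    (6,5)@(13, 11): e=[42,12,142] → #
    (11,5)@(23, 11): e=[42,152,2] → #
    (5,6)@(11, 13): e=[14,4,178] → #
  covered (25 px):
    · · · · · · · · · · · ·
    · · · · · · · · · # · ·
    · · · · · · · · # # # ·
    · · · · · · · # # # # ·
    · · · · · · · # # # # ·
    · · · · · · # # # # # #
    · · · · · # # # # # # #
    · · · · · · · · · · · ·
    · · · · · · · · · · · ·
    · · · · · · · · · · · ·

Final: 80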